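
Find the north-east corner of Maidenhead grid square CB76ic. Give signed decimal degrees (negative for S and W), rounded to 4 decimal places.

-73.8750, -125.2500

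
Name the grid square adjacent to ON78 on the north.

ON79

Latitude square 8; +1 → 9.
The longitude characters are unchanged.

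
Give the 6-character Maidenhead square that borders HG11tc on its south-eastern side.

HG11ub

Longitude subsquare t = 19; +1 → 20 = u.
Latitude subsquare c = 2; −1 → 1 = b.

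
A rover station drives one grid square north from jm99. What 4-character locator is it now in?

Latitude square 9; +1 → 10, wraps to 0, carry into field.
Latitude field M = 12; +1 → 13 = N.
The longitude characters are unchanged.

JN90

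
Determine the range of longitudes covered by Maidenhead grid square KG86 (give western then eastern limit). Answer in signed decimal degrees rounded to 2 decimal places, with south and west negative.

Field K=10, G=6: +10·20° lon, +6·10° lat → SW at lon 20°, lat -30°.
Square 8, 6: +8·2° lon, +6·1° lat → SW at lon 36°, lat -24°.
Cell spans 2° lon × 1° lat.
west 36.00, east 38.00.

36.00, 38.00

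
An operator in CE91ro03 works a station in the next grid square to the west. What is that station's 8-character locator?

CE91qo93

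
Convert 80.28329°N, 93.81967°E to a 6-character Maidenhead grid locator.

NR60vg

Offset from 180°W / 90°S: lon 273.8197°, lat 170.2833°.
Field: 273.8197/20 → 13 → N, 170.2833/10 → 17 → R; chars NR.
Square: 13.8197/2 → 6, 0.2833/1 → 0; chars 60.
Subsquare: 1.8197/0.0833333 → 21 → v, 0.2833/0.0416667 → 6 → g; chars vg.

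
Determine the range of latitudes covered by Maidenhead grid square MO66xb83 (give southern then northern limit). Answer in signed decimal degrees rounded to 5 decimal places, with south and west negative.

Field M=12, O=14: +12·20° lon, +14·10° lat → SW at lon 60°, lat 50°.
Square 6, 6: +6·2° lon, +6·1° lat → SW at lon 72°, lat 56°.
Subsquare x=23, b=1: +23·0.0833333° lon, +1·0.0416667° lat → SW at lon 73.9167°, lat 56.0417°.
Extended square 8, 3: +8·0.00833333° lon, +3·0.00416667° lat → SW at lon 73.9833°, lat 56.0542°.
Cell spans 0.00833333° lon × 0.00416667° lat.
south 56.05417, north 56.05833.

56.05417, 56.05833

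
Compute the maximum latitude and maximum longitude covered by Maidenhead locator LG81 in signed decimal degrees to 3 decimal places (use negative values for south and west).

Field L=11, G=6: +11·20° lon, +6·10° lat → SW at lon 40°, lat -30°.
Square 8, 1: +8·2° lon, +1·1° lat → SW at lon 56°, lat -29°.
Cell spans 2° lon × 1° lat. NE corner is SW corner plus one full cell.
latitude -28.000, longitude 58.000.

-28.000, 58.000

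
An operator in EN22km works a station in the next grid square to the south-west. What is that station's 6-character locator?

Longitude subsquare k = 10; −1 → 9 = j.
Latitude subsquare m = 12; −1 → 11 = l.

EN22jl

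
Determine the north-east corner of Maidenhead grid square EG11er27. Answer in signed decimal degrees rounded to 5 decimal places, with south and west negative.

-28.25833, -97.64167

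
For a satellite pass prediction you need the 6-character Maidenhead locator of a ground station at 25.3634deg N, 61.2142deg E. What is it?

ML05oi

Shift to the Maidenhead origin (180°W, 90°S): lon 241.2142, lat 115.3634.
Field: 241.2142/20 → 12 → M, 115.3634/10 → 11 → L; chars ML.
Square: 1.2142/2 → 0, 5.3634/1 → 5; chars 05.
Subsquare: 1.2142/0.0833333 → 14 → o, 0.3634/0.0416667 → 8 → i; chars oi.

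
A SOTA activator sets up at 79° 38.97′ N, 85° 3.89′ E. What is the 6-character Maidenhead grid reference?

NQ29mp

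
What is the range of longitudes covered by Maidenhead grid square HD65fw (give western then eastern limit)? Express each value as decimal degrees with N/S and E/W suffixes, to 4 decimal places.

27.5833° W, 27.5000° W

Field H=7, D=3: +7·20° lon, +3·10° lat → SW at lon -40°, lat -60°.
Square 6, 5: +6·2° lon, +5·1° lat → SW at lon -28°, lat -55°.
Subsquare f=5, w=22: +5·0.0833333° lon, +22·0.0416667° lat → SW at lon -27.5833°, lat -54.0833°.
Cell spans 0.0833333° lon × 0.0416667° lat.
west 27.5833° W, east 27.5000° W.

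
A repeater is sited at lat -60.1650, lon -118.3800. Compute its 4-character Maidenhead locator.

Add 180° to longitude and 90° to latitude: 61.62, 29.84.
Field: 61.62/20 → 3 → D, 29.84/10 → 2 → C; chars DC.
Square: 1.62/2 → 0, 9.84/1 → 9; chars 09.

DC09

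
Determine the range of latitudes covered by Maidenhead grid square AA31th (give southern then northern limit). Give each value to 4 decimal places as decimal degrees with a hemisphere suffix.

Field A=0, A=0: +0·20° lon, +0·10° lat → SW at lon -180°, lat -90°.
Square 3, 1: +3·2° lon, +1·1° lat → SW at lon -174°, lat -89°.
Subsquare t=19, h=7: +19·0.0833333° lon, +7·0.0416667° lat → SW at lon -172.417°, lat -88.7083°.
Cell spans 0.0833333° lon × 0.0416667° lat.
south 88.7083° S, north 88.6667° S.

88.7083° S, 88.6667° S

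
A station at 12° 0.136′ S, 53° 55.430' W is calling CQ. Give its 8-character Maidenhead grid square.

Offset from 180°W / 90°S: lon 126.07617°, lat 77.99773°.
Field: lon ⌊126.07617/20⌋ = 6 → G; lat ⌊77.99773/10⌋ = 7 → H.
Square: lon ⌊6.07617/2⌋ = 3; lat ⌊7.99773/1⌋ = 7.
Subsquare: lon ⌊0.07617/0.0833333⌋ = 0 → a; lat ⌊0.99773/0.0416667⌋ = 23 → x.
Extended square: lon ⌊0.07617/0.00833333⌋ = 9; lat ⌊0.03940/0.00416667⌋ = 9.

GH37ax99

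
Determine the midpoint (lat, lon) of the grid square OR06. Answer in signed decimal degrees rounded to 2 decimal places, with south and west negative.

86.50, 101.00

Field O=14, R=17: +14·20° lon, +17·10° lat → SW at lon 100°, lat 80°.
Square 0, 6: +0·2° lon, +6·1° lat → SW at lon 100°, lat 86°.
Cell spans 2° lon × 1° lat. Centre is SW corner plus half of each.
latitude 86.50, longitude 101.00.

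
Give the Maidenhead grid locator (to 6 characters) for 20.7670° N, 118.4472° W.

DL00ss

Offset from 180°W / 90°S: lon 61.5528°, lat 110.7670°.
Field: lon ⌊61.5528/20⌋ = 3 → D; lat ⌊110.7670/10⌋ = 11 → L.
Square: lon ⌊1.5528/2⌋ = 0; lat ⌊0.7670/1⌋ = 0.
Subsquare: lon ⌊1.5528/0.0833333⌋ = 18 → s; lat ⌊0.7670/0.0416667⌋ = 18 → s.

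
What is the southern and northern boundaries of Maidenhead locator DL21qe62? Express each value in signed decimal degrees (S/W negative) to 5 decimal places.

21.17500, 21.17917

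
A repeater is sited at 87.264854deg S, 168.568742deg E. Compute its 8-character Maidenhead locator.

RA42gr86

Offset from 180°W / 90°S: lon 348.56874°, lat 2.73515°.
Field: lon ⌊348.56874/20⌋ = 17 → R; lat ⌊2.73515/10⌋ = 0 → A.
Square: lon ⌊8.56874/2⌋ = 4; lat ⌊2.73515/1⌋ = 2.
Subsquare: lon ⌊0.56874/0.0833333⌋ = 6 → g; lat ⌊0.73515/0.0416667⌋ = 17 → r.
Extended square: lon ⌊0.06874/0.00833333⌋ = 8; lat ⌊0.02681/0.00416667⌋ = 6.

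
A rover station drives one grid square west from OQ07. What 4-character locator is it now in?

NQ97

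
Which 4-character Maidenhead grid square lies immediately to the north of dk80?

DK81

Latitude square 0; +1 → 1.
The longitude characters are unchanged.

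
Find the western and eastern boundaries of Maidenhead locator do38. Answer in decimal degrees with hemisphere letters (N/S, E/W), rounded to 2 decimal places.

Field D=3, O=14: +3·20° lon, +14·10° lat → SW at lon -120°, lat 50°.
Square 3, 8: +3·2° lon, +8·1° lat → SW at lon -114°, lat 58°.
Cell spans 2° lon × 1° lat.
west 114.00° W, east 112.00° W.

114.00° W, 112.00° W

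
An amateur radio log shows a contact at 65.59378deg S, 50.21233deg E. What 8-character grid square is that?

Offset from 180°W / 90°S: lon 230.21233°, lat 24.40622°.
Field: 230.21233/20 → 11 → L, 24.40622/10 → 2 → C; chars LC.
Square: 10.21233/2 → 5, 4.40622/1 → 4; chars 54.
Subsquare: 0.21233/0.0833333 → 2 → c, 0.40622/0.0416667 → 9 → j; chars cj.
Extended square: 0.04566/0.00833333 → 5, 0.03122/0.00416667 → 7; chars 57.

LC54cj57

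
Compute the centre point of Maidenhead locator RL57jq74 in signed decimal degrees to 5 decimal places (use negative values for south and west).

Field R=17, L=11: +17·20° lon, +11·10° lat → SW at lon 160°, lat 20°.
Square 5, 7: +5·2° lon, +7·1° lat → SW at lon 170°, lat 27°.
Subsquare j=9, q=16: +9·0.0833333° lon, +16·0.0416667° lat → SW at lon 170.75°, lat 27.6667°.
Extended square 7, 4: +7·0.00833333° lon, +4·0.00416667° lat → SW at lon 170.808°, lat 27.6833°.
Cell spans 0.00833333° lon × 0.00416667° lat. Centre is SW corner plus half of each.
latitude 27.68542, longitude 170.81250.

27.68542, 170.81250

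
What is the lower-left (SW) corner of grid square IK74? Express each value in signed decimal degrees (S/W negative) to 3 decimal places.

14.000, -6.000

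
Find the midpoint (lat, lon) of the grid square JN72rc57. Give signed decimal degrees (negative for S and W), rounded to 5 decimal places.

42.11458, 15.46250

Field J=9, N=13: +9·20° lon, +13·10° lat → SW at lon 0°, lat 40°.
Square 7, 2: +7·2° lon, +2·1° lat → SW at lon 14°, lat 42°.
Subsquare r=17, c=2: +17·0.0833333° lon, +2·0.0416667° lat → SW at lon 15.4167°, lat 42.0833°.
Extended square 5, 7: +5·0.00833333° lon, +7·0.00416667° lat → SW at lon 15.4583°, lat 42.1125°.
Cell spans 0.00833333° lon × 0.00416667° lat. Centre is SW corner plus half of each.
latitude 42.11458, longitude 15.46250.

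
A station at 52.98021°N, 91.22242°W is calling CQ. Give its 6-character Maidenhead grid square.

EO42jx

Offset from 180°W / 90°S: lon 88.7776°, lat 142.9802°.
Field: lon ⌊88.7776/20⌋ = 4 → E; lat ⌊142.9802/10⌋ = 14 → O.
Square: lon ⌊8.7776/2⌋ = 4; lat ⌊2.9802/1⌋ = 2.
Subsquare: lon ⌊0.7776/0.0833333⌋ = 9 → j; lat ⌊0.9802/0.0416667⌋ = 23 → x.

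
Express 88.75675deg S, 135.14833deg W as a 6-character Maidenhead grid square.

CA21kf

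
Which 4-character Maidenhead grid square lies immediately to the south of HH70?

HG79

Latitude square 0; −1 → -1, wraps to 9, carry into field.
Latitude field H = 7; −1 → 6 = G.
The longitude characters are unchanged.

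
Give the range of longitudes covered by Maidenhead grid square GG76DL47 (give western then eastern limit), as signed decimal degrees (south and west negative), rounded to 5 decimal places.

-45.71667, -45.70833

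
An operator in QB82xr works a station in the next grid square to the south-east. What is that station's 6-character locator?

QB92aq

Longitude subsquare x = 23; +1 → 24, wraps to 0 = a, carry into square.
Longitude square 8; +1 → 9.
Latitude subsquare r = 17; −1 → 16 = q.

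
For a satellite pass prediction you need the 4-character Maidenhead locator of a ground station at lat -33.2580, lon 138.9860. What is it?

Add 180° to longitude and 90° to latitude: 318.99, 56.74.
Field: lon ⌊318.99/20⌋ = 15 → P; lat ⌊56.74/10⌋ = 5 → F.
Square: lon ⌊18.99/2⌋ = 9; lat ⌊6.74/1⌋ = 6.

PF96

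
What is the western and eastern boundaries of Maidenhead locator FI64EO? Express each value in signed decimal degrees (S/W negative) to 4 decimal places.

Field F=5, I=8: +5·20° lon, +8·10° lat → SW at lon -80°, lat -10°.
Square 6, 4: +6·2° lon, +4·1° lat → SW at lon -68°, lat -6°.
Subsquare e=4, o=14: +4·0.0833333° lon, +14·0.0416667° lat → SW at lon -67.6667°, lat -5.41667°.
Cell spans 0.0833333° lon × 0.0416667° lat.
west -67.6667, east -67.5833.

-67.6667, -67.5833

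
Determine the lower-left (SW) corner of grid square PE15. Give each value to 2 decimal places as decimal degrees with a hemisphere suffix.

45.00° S, 122.00° E

Field P=15, E=4: +15·20° lon, +4·10° lat → SW at lon 120°, lat -50°.
Square 1, 5: +1·2° lon, +5·1° lat → SW at lon 122°, lat -45°.
latitude 45.00° S, longitude 122.00° E.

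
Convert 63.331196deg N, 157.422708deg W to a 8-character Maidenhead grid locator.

BP13gh99

Add 180° to longitude and 90° to latitude: 22.57729, 153.33120.
Field: 22.57729/20 → 1 → B, 153.33120/10 → 15 → P; chars BP.
Square: 2.57729/2 → 1, 3.33120/1 → 3; chars 13.
Subsquare: 0.57729/0.0833333 → 6 → g, 0.33120/0.0416667 → 7 → h; chars gh.
Extended square: 0.07729/0.00833333 → 9, 0.03953/0.00416667 → 9; chars 99.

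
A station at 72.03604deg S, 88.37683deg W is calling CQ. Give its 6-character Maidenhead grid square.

Add 180° to longitude and 90° to latitude: 91.6232, 17.9640.
Field: 91.6232/20 → 4 → E, 17.9640/10 → 1 → B; chars EB.
Square: 11.6232/2 → 5, 7.9640/1 → 7; chars 57.
Subsquare: 1.6232/0.0833333 → 19 → t, 0.9640/0.0416667 → 23 → x; chars tx.

EB57tx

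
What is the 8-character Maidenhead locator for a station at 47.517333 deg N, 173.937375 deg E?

Offset from 180°W / 90°S: lon 353.93737°, lat 137.51733°.
Field (20°×10°, letters A–R): 353.93737/20 → 17 → R, 137.51733/10 → 13 → N; chars RN.
Square (2°×1°, digits 0–9): 13.93737/2 → 6, 7.51733/1 → 7; chars 67.
Subsquare (5′×2.5′, letters a–x): 1.93737/0.0833333 → 23 → x, 0.51733/0.0416667 → 12 → m; chars xm.
Extended square (30″×15″, digits 0–9): 0.02071/0.00833333 → 2, 0.01733/0.00416667 → 4; chars 24.

RN67xm24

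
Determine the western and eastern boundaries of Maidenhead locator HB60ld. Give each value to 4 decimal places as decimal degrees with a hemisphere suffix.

27.0833° W, 27.0000° W

Field H=7, B=1: +7·20° lon, +1·10° lat → SW at lon -40°, lat -80°.
Square 6, 0: +6·2° lon, +0·1° lat → SW at lon -28°, lat -80°.
Subsquare l=11, d=3: +11·0.0833333° lon, +3·0.0416667° lat → SW at lon -27.0833°, lat -79.875°.
Cell spans 0.0833333° lon × 0.0416667° lat.
west 27.0833° W, east 27.0000° W.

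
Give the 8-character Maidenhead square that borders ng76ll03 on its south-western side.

NG76kl92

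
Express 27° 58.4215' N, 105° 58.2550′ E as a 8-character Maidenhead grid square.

OL27xx63

Offset from 180°W / 90°S: lon 285.97092°, lat 117.97369°.
Field: 285.97092/20 → 14 → O, 117.97369/10 → 11 → L; chars OL.
Square: 5.97092/2 → 2, 7.97369/1 → 7; chars 27.
Subsquare: 1.97092/0.0833333 → 23 → x, 0.97369/0.0416667 → 23 → x; chars xx.
Extended square: 0.05425/0.00833333 → 6, 0.01536/0.00416667 → 3; chars 63.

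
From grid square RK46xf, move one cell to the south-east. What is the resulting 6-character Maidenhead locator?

RK56ae

Longitude subsquare x = 23; +1 → 24, wraps to 0 = a, carry into square.
Longitude square 4; +1 → 5.
Latitude subsquare f = 5; −1 → 4 = e.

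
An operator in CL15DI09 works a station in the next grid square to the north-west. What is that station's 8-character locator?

CL15cj90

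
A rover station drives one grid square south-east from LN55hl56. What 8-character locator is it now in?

LN55hl65

Longitude extended square 5; +1 → 6.
Latitude extended square 6; −1 → 5.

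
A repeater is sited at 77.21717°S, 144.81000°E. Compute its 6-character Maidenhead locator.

Add 180° to longitude and 90° to latitude: 324.8100, 12.7828.
Field: 324.8100/20 → 16 → Q, 12.7828/10 → 1 → B; chars QB.
Square: 4.8100/2 → 2, 2.7828/1 → 2; chars 22.
Subsquare: 0.8100/0.0833333 → 9 → j, 0.7828/0.0416667 → 18 → s; chars js.

QB22js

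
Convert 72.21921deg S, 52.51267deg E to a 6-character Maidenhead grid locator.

LB67gs

Shift to the Maidenhead origin (180°W, 90°S): lon 232.5127, lat 17.7808.
Field: 232.5127/20 → 11 → L, 17.7808/10 → 1 → B; chars LB.
Square: 12.5127/2 → 6, 7.7808/1 → 7; chars 67.
Subsquare: 0.5127/0.0833333 → 6 → g, 0.7808/0.0416667 → 18 → s; chars gs.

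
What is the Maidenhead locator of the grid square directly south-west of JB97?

JB86

Longitude square 9; −1 → 8.
Latitude square 7; −1 → 6.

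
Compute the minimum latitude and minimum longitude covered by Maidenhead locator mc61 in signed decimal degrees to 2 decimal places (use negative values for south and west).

-69.00, 72.00

Field M=12, C=2: +12·20° lon, +2·10° lat → SW at lon 60°, lat -70°.
Square 6, 1: +6·2° lon, +1·1° lat → SW at lon 72°, lat -69°.
latitude -69.00, longitude 72.00.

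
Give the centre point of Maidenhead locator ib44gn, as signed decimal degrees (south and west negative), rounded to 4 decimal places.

Field I=8, B=1: +8·20° lon, +1·10° lat → SW at lon -20°, lat -80°.
Square 4, 4: +4·2° lon, +4·1° lat → SW at lon -12°, lat -76°.
Subsquare g=6, n=13: +6·0.0833333° lon, +13·0.0416667° lat → SW at lon -11.5°, lat -75.4583°.
Cell spans 0.0833333° lon × 0.0416667° lat. Centre is SW corner plus half of each.
latitude -75.4375, longitude -11.4583.

-75.4375, -11.4583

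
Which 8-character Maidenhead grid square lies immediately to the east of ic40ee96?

Longitude extended square 9; +1 → 10, wraps to 0, carry into subsquare.
Longitude subsquare e = 4; +1 → 5 = f.
The latitude characters are unchanged.

IC40fe06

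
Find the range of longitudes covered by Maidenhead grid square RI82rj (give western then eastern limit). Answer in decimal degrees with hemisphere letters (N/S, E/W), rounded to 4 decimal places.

Field R=17, I=8: +17·20° lon, +8·10° lat → SW at lon 160°, lat -10°.
Square 8, 2: +8·2° lon, +2·1° lat → SW at lon 176°, lat -8°.
Subsquare r=17, j=9: +17·0.0833333° lon, +9·0.0416667° lat → SW at lon 177.417°, lat -7.625°.
Cell spans 0.0833333° lon × 0.0416667° lat.
west 177.4167° E, east 177.5000° E.

177.4167° E, 177.5000° E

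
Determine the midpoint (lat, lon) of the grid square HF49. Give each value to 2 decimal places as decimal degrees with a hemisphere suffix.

Field H=7, F=5: +7·20° lon, +5·10° lat → SW at lon -40°, lat -40°.
Square 4, 9: +4·2° lon, +9·1° lat → SW at lon -32°, lat -31°.
Cell spans 2° lon × 1° lat. Centre is SW corner plus half of each.
latitude 30.50° S, longitude 31.00° W.

30.50° S, 31.00° W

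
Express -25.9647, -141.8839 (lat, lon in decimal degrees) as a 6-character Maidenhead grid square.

BG94ba

Add 180° to longitude and 90° to latitude: 38.1161, 64.0353.
Field: 38.1161/20 → 1 → B, 64.0353/10 → 6 → G; chars BG.
Square: 18.1161/2 → 9, 4.0353/1 → 4; chars 94.
Subsquare: 0.1161/0.0833333 → 1 → b, 0.0353/0.0416667 → 0 → a; chars ba.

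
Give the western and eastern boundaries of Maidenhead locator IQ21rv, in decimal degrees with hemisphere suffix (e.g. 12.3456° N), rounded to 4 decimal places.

14.5833° W, 14.5000° W

Field I=8, Q=16: +8·20° lon, +16·10° lat → SW at lon -20°, lat 70°.
Square 2, 1: +2·2° lon, +1·1° lat → SW at lon -16°, lat 71°.
Subsquare r=17, v=21: +17·0.0833333° lon, +21·0.0416667° lat → SW at lon -14.5833°, lat 71.875°.
Cell spans 0.0833333° lon × 0.0416667° lat.
west 14.5833° W, east 14.5000° W.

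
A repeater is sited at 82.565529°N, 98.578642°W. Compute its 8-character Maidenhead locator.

Add 180° to longitude and 90° to latitude: 81.42136, 172.56553.
Field: lon ⌊81.42136/20⌋ = 4 → E; lat ⌊172.56553/10⌋ = 17 → R.
Square: lon ⌊1.42136/2⌋ = 0; lat ⌊2.56553/1⌋ = 2.
Subsquare: lon ⌊1.42136/0.0833333⌋ = 17 → r; lat ⌊0.56553/0.0416667⌋ = 13 → n.
Extended square: lon ⌊0.00469/0.00833333⌋ = 0; lat ⌊0.02386/0.00416667⌋ = 5.

ER02rn05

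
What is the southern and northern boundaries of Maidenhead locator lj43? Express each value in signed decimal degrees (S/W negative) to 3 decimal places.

3.000, 4.000

Field L=11, J=9: +11·20° lon, +9·10° lat → SW at lon 40°, lat 0°.
Square 4, 3: +4·2° lon, +3·1° lat → SW at lon 48°, lat 3°.
Cell spans 2° lon × 1° lat.
south 3.000, north 4.000.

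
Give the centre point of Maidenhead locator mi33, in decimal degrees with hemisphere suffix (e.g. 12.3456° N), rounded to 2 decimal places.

6.50° S, 67.00° E

Field M=12, I=8: +12·20° lon, +8·10° lat → SW at lon 60°, lat -10°.
Square 3, 3: +3·2° lon, +3·1° lat → SW at lon 66°, lat -7°.
Cell spans 2° lon × 1° lat. Centre is SW corner plus half of each.
latitude 6.50° S, longitude 67.00° E.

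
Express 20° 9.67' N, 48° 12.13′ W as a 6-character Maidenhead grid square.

GL50vd

Add 180° to longitude and 90° to latitude: 131.7978, 110.1612.
Field: 131.7978/20 → 6 → G, 110.1612/10 → 11 → L; chars GL.
Square: 11.7978/2 → 5, 0.1612/1 → 0; chars 50.
Subsquare: 1.7978/0.0833333 → 21 → v, 0.1612/0.0416667 → 3 → d; chars vd.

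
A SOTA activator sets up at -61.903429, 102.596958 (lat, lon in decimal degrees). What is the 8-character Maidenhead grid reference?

Shift to the Maidenhead origin (180°W, 90°S): lon 282.59696, lat 28.09657.
Field (20°×10°, letters A–R): lon ⌊282.59696/20⌋ = 14 → O; lat ⌊28.09657/10⌋ = 2 → C.
Square (2°×1°, digits 0–9): lon ⌊2.59696/2⌋ = 1; lat ⌊8.09657/1⌋ = 8.
Subsquare (5′×2.5′, letters a–x): lon ⌊0.59696/0.0833333⌋ = 7 → h; lat ⌊0.09657/0.0416667⌋ = 2 → c.
Extended square (30″×15″, digits 0–9): lon ⌊0.01362/0.00833333⌋ = 1; lat ⌊0.01324/0.00416667⌋ = 3.

OC18hc13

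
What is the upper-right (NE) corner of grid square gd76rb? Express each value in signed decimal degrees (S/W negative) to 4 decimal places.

-53.9167, -44.5000

Field G=6, D=3: +6·20° lon, +3·10° lat → SW at lon -60°, lat -60°.
Square 7, 6: +7·2° lon, +6·1° lat → SW at lon -46°, lat -54°.
Subsquare r=17, b=1: +17·0.0833333° lon, +1·0.0416667° lat → SW at lon -44.5833°, lat -53.9583°.
Cell spans 0.0833333° lon × 0.0416667° lat. NE corner is SW corner plus one full cell.
latitude -53.9167, longitude -44.5000.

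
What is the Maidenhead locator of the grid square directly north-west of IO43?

IO34

Longitude square 4; −1 → 3.
Latitude square 3; +1 → 4.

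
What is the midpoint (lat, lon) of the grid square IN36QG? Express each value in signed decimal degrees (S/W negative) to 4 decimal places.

46.2708, -12.6250

Field I=8, N=13: +8·20° lon, +13·10° lat → SW at lon -20°, lat 40°.
Square 3, 6: +3·2° lon, +6·1° lat → SW at lon -14°, lat 46°.
Subsquare q=16, g=6: +16·0.0833333° lon, +6·0.0416667° lat → SW at lon -12.6667°, lat 46.25°.
Cell spans 0.0833333° lon × 0.0416667° lat. Centre is SW corner plus half of each.
latitude 46.2708, longitude -12.6250.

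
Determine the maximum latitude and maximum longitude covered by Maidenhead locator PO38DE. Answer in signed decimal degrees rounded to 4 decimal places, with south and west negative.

Field P=15, O=14: +15·20° lon, +14·10° lat → SW at lon 120°, lat 50°.
Square 3, 8: +3·2° lon, +8·1° lat → SW at lon 126°, lat 58°.
Subsquare d=3, e=4: +3·0.0833333° lon, +4·0.0416667° lat → SW at lon 126.25°, lat 58.1667°.
Cell spans 0.0833333° lon × 0.0416667° lat. NE corner is SW corner plus one full cell.
latitude 58.2083, longitude 126.3333.

58.2083, 126.3333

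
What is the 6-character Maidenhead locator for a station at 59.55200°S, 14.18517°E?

Offset from 180°W / 90°S: lon 194.1852°, lat 30.4480°.
Field: 194.1852/20 → 9 → J, 30.4480/10 → 3 → D; chars JD.
Square: 14.1852/2 → 7, 0.4480/1 → 0; chars 70.
Subsquare: 0.1852/0.0833333 → 2 → c, 0.4480/0.0416667 → 10 → k; chars ck.

JD70ck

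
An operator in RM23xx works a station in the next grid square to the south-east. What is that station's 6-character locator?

Longitude subsquare x = 23; +1 → 24, wraps to 0 = a, carry into square.
Longitude square 2; +1 → 3.
Latitude subsquare x = 23; −1 → 22 = w.

RM33aw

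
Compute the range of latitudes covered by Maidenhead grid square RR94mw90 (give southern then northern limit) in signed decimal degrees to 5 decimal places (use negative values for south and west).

84.91667, 84.92083

Field R=17, R=17: +17·20° lon, +17·10° lat → SW at lon 160°, lat 80°.
Square 9, 4: +9·2° lon, +4·1° lat → SW at lon 178°, lat 84°.
Subsquare m=12, w=22: +12·0.0833333° lon, +22·0.0416667° lat → SW at lon 179°, lat 84.9167°.
Extended square 9, 0: +9·0.00833333° lon, +0·0.00416667° lat → SW at lon 179.075°, lat 84.9167°.
Cell spans 0.00833333° lon × 0.00416667° lat.
south 84.91667, north 84.92083.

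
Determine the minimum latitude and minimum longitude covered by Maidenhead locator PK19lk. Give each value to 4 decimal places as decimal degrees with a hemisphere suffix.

Field P=15, K=10: +15·20° lon, +10·10° lat → SW at lon 120°, lat 10°.
Square 1, 9: +1·2° lon, +9·1° lat → SW at lon 122°, lat 19°.
Subsquare l=11, k=10: +11·0.0833333° lon, +10·0.0416667° lat → SW at lon 122.917°, lat 19.4167°.
latitude 19.4167° N, longitude 122.9167° E.

19.4167° N, 122.9167° E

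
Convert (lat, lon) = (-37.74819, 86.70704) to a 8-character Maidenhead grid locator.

NF32ig40

Offset from 180°W / 90°S: lon 266.70704°, lat 52.25181°.
Field (20°×10°, letters A–R): lon ⌊266.70704/20⌋ = 13 → N; lat ⌊52.25181/10⌋ = 5 → F.
Square (2°×1°, digits 0–9): lon ⌊6.70704/2⌋ = 3; lat ⌊2.25181/1⌋ = 2.
Subsquare (5′×2.5′, letters a–x): lon ⌊0.70704/0.0833333⌋ = 8 → i; lat ⌊0.25181/0.0416667⌋ = 6 → g.
Extended square (30″×15″, digits 0–9): lon ⌊0.04037/0.00833333⌋ = 4; lat ⌊0.00181/0.00416667⌋ = 0.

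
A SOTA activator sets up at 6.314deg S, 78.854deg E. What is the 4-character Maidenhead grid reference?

MI93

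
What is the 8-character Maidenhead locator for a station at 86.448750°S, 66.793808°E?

Add 180° to longitude and 90° to latitude: 246.79381, 3.55125.
Field (20°×10°, letters A–R): 246.79381/20 → 12 → M, 3.55125/10 → 0 → A; chars MA.
Square (2°×1°, digits 0–9): 6.79381/2 → 3, 3.55125/1 → 3; chars 33.
Subsquare (5′×2.5′, letters a–x): 0.79381/0.0833333 → 9 → j, 0.55125/0.0416667 → 13 → n; chars jn.
Extended square (30″×15″, digits 0–9): 0.04381/0.00833333 → 5, 0.00958/0.00416667 → 2; chars 52.

MA33jn52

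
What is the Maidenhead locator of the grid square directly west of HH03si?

Longitude subsquare s = 18; −1 → 17 = r.
The latitude characters are unchanged.

HH03ri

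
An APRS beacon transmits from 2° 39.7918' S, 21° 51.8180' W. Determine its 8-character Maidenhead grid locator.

Add 180° to longitude and 90° to latitude: 158.13637, 87.33680.
Field: lon ⌊158.13637/20⌋ = 7 → H; lat ⌊87.33680/10⌋ = 8 → I.
Square: lon ⌊18.13637/2⌋ = 9; lat ⌊7.33680/1⌋ = 7.
Subsquare: lon ⌊0.13637/0.0833333⌋ = 1 → b; lat ⌊0.33680/0.0416667⌋ = 8 → i.
Extended square: lon ⌊0.05303/0.00833333⌋ = 6; lat ⌊0.00347/0.00416667⌋ = 0.

HI97bi60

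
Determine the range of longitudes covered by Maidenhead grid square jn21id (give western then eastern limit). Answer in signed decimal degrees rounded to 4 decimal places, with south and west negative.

4.6667, 4.7500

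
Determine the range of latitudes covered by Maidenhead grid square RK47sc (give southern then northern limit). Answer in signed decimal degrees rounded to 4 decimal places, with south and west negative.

Field R=17, K=10: +17·20° lon, +10·10° lat → SW at lon 160°, lat 10°.
Square 4, 7: +4·2° lon, +7·1° lat → SW at lon 168°, lat 17°.
Subsquare s=18, c=2: +18·0.0833333° lon, +2·0.0416667° lat → SW at lon 169.5°, lat 17.0833°.
Cell spans 0.0833333° lon × 0.0416667° lat.
south 17.0833, north 17.1250.

17.0833, 17.1250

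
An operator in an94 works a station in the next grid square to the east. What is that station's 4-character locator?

BN04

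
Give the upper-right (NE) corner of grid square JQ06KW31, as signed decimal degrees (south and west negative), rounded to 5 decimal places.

76.92500, 0.86667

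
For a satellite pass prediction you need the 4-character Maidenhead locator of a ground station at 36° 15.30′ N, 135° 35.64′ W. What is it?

CM26

Add 180° to longitude and 90° to latitude: 44.41, 126.25.
Field: 44.41/20 → 2 → C, 126.25/10 → 12 → M; chars CM.
Square: 4.41/2 → 2, 6.25/1 → 6; chars 26.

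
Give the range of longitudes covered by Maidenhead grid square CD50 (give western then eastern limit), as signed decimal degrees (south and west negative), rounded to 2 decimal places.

-130.00, -128.00

Field C=2, D=3: +2·20° lon, +3·10° lat → SW at lon -140°, lat -60°.
Square 5, 0: +5·2° lon, +0·1° lat → SW at lon -130°, lat -60°.
Cell spans 2° lon × 1° lat.
west -130.00, east -128.00.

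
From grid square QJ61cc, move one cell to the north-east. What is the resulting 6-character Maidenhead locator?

QJ61dd

Longitude subsquare c = 2; +1 → 3 = d.
Latitude subsquare c = 2; +1 → 3 = d.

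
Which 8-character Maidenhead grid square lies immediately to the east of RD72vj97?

Longitude extended square 9; +1 → 10, wraps to 0, carry into subsquare.
Longitude subsquare v = 21; +1 → 22 = w.
The latitude characters are unchanged.

RD72wj07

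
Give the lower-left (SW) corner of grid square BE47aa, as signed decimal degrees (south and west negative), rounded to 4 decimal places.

Field B=1, E=4: +1·20° lon, +4·10° lat → SW at lon -160°, lat -50°.
Square 4, 7: +4·2° lon, +7·1° lat → SW at lon -152°, lat -43°.
Subsquare a=0, a=0: +0·0.0833333° lon, +0·0.0416667° lat → SW at lon -152°, lat -43°.
latitude -43.0000, longitude -152.0000.

-43.0000, -152.0000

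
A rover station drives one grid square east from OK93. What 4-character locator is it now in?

PK03

Longitude square 9; +1 → 10, wraps to 0, carry into field.
Longitude field O = 14; +1 → 15 = P.
The latitude characters are unchanged.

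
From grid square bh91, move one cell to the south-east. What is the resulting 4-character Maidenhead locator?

Longitude square 9; +1 → 10, wraps to 0, carry into field.
Longitude field B = 1; +1 → 2 = C.
Latitude square 1; −1 → 0.

CH00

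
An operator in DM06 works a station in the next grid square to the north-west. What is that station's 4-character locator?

Longitude square 0; −1 → -1, wraps to 9, carry into field.
Longitude field D = 3; −1 → 2 = C.
Latitude square 6; +1 → 7.

CM97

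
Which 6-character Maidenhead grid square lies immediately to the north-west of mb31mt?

Longitude subsquare m = 12; −1 → 11 = l.
Latitude subsquare t = 19; +1 → 20 = u.

MB31lu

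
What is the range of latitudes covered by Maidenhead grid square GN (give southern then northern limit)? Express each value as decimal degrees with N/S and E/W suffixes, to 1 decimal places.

40.0° N, 50.0° N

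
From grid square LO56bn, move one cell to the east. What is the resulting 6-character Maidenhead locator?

LO56cn

Longitude subsquare b = 1; +1 → 2 = c.
The latitude characters are unchanged.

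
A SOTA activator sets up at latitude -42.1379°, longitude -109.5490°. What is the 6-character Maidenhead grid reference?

DE57fu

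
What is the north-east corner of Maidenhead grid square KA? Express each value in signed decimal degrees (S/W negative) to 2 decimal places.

-80.00, 40.00

Field K=10, A=0: +10·20° lon, +0·10° lat → SW at lon 20°, lat -90°.
Cell spans 20° lon × 10° lat. NE corner is SW corner plus one full cell.
latitude -80.00, longitude 40.00.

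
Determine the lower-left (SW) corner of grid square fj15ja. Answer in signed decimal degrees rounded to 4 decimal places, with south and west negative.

5.0000, -77.2500

Field F=5, J=9: +5·20° lon, +9·10° lat → SW at lon -80°, lat 0°.
Square 1, 5: +1·2° lon, +5·1° lat → SW at lon -78°, lat 5°.
Subsquare j=9, a=0: +9·0.0833333° lon, +0·0.0416667° lat → SW at lon -77.25°, lat 5°.
latitude 5.0000, longitude -77.2500.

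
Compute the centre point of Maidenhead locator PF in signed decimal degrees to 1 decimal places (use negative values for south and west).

Field P=15, F=5: +15·20° lon, +5·10° lat → SW at lon 120°, lat -40°.
Cell spans 20° lon × 10° lat. Centre is SW corner plus half of each.
latitude -35.0, longitude 130.0.

-35.0, 130.0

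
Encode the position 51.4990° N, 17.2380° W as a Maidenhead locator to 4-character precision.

IO11

Shift to the Maidenhead origin (180°W, 90°S): lon 162.76, lat 141.50.
Field: 162.76/20 → 8 → I, 141.50/10 → 14 → O; chars IO.
Square: 2.76/2 → 1, 1.50/1 → 1; chars 11.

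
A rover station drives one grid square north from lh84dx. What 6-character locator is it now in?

Latitude subsquare x = 23; +1 → 24, wraps to 0 = a, carry into square.
Latitude square 4; +1 → 5.
The longitude characters are unchanged.

LH85da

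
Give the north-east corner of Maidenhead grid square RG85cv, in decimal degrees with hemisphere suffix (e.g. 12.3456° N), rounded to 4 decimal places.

24.0833° S, 176.2500° E

Field R=17, G=6: +17·20° lon, +6·10° lat → SW at lon 160°, lat -30°.
Square 8, 5: +8·2° lon, +5·1° lat → SW at lon 176°, lat -25°.
Subsquare c=2, v=21: +2·0.0833333° lon, +21·0.0416667° lat → SW at lon 176.167°, lat -24.125°.
Cell spans 0.0833333° lon × 0.0416667° lat. NE corner is SW corner plus one full cell.
latitude 24.0833° S, longitude 176.2500° E.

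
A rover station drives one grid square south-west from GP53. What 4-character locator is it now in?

Longitude square 5; −1 → 4.
Latitude square 3; −1 → 2.

GP42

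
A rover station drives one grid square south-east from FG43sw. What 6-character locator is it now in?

Longitude subsquare s = 18; +1 → 19 = t.
Latitude subsquare w = 22; −1 → 21 = v.

FG43tv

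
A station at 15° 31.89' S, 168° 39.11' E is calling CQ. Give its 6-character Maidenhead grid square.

Shift to the Maidenhead origin (180°W, 90°S): lon 348.6518, lat 74.4685.
Field: lon ⌊348.6518/20⌋ = 17 → R; lat ⌊74.4685/10⌋ = 7 → H.
Square: lon ⌊8.6518/2⌋ = 4; lat ⌊4.4685/1⌋ = 4.
Subsquare: lon ⌊0.6518/0.0833333⌋ = 7 → h; lat ⌊0.4685/0.0416667⌋ = 11 → l.

RH44hl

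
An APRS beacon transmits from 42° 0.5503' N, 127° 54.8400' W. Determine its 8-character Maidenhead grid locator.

Add 180° to longitude and 90° to latitude: 52.08600, 132.00917.
Field: lon ⌊52.08600/20⌋ = 2 → C; lat ⌊132.00917/10⌋ = 13 → N.
Square: lon ⌊12.08600/2⌋ = 6; lat ⌊2.00917/1⌋ = 2.
Subsquare: lon ⌊0.08600/0.0833333⌋ = 1 → b; lat ⌊0.00917/0.0416667⌋ = 0 → a.
Extended square: lon ⌊0.00267/0.00833333⌋ = 0; lat ⌊0.00917/0.00416667⌋ = 2.

CN62ba02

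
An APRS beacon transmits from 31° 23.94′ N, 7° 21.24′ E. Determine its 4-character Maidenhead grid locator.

JM31

Shift to the Maidenhead origin (180°W, 90°S): lon 187.35, lat 121.40.
Field: 187.35/20 → 9 → J, 121.40/10 → 12 → M; chars JM.
Square: 7.35/2 → 3, 1.40/1 → 1; chars 31.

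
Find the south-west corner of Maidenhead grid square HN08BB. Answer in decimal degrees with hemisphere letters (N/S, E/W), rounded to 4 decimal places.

Field H=7, N=13: +7·20° lon, +13·10° lat → SW at lon -40°, lat 40°.
Square 0, 8: +0·2° lon, +8·1° lat → SW at lon -40°, lat 48°.
Subsquare b=1, b=1: +1·0.0833333° lon, +1·0.0416667° lat → SW at lon -39.9167°, lat 48.0417°.
latitude 48.0417° N, longitude 39.9167° W.

48.0417° N, 39.9167° W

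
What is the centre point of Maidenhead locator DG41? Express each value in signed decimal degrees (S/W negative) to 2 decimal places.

-28.50, -111.00

Field D=3, G=6: +3·20° lon, +6·10° lat → SW at lon -120°, lat -30°.
Square 4, 1: +4·2° lon, +1·1° lat → SW at lon -112°, lat -29°.
Cell spans 2° lon × 1° lat. Centre is SW corner plus half of each.
latitude -28.50, longitude -111.00.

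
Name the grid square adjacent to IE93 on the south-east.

JE02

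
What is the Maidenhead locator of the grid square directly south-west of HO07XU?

Longitude subsquare x = 23; −1 → 22 = w.
Latitude subsquare u = 20; −1 → 19 = t.

HO07wt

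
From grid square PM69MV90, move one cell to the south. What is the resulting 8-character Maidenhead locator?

PM69mu99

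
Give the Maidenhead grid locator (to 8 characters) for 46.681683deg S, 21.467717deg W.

HE93gh36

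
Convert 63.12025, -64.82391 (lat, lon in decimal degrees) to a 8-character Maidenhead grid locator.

Offset from 180°W / 90°S: lon 115.17609°, lat 153.12025°.
Field (20°×10°, letters A–R): 115.17609/20 → 5 → F, 153.12025/10 → 15 → P; chars FP.
Square (2°×1°, digits 0–9): 15.17609/2 → 7, 3.12025/1 → 3; chars 73.
Subsquare (5′×2.5′, letters a–x): 1.17609/0.0833333 → 14 → o, 0.12025/0.0416667 → 2 → c; chars oc.
Extended square (30″×15″, digits 0–9): 0.00942/0.00833333 → 1, 0.03692/0.00416667 → 8; chars 18.

FP73oc18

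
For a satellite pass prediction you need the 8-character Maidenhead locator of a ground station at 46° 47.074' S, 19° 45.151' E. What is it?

Offset from 180°W / 90°S: lon 199.75252°, lat 43.21543°.
Field: 199.75252/20 → 9 → J, 43.21543/10 → 4 → E; chars JE.
Square: 19.75252/2 → 9, 3.21543/1 → 3; chars 93.
Subsquare: 1.75252/0.0833333 → 21 → v, 0.21543/0.0416667 → 5 → f; chars vf.
Extended square: 0.00252/0.00833333 → 0, 0.00710/0.00416667 → 1; chars 01.

JE93vf01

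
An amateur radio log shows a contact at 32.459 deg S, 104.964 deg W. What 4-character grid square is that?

DF77

Offset from 180°W / 90°S: lon 75.04°, lat 57.54°.
Field: 75.04/20 → 3 → D, 57.54/10 → 5 → F; chars DF.
Square: 15.04/2 → 7, 7.54/1 → 7; chars 77.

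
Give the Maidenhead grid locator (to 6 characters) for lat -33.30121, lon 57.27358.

Shift to the Maidenhead origin (180°W, 90°S): lon 237.2736, lat 56.6988.
Field: 237.2736/20 → 11 → L, 56.6988/10 → 5 → F; chars LF.
Square: 17.2736/2 → 8, 6.6988/1 → 6; chars 86.
Subsquare: 1.2736/0.0833333 → 15 → p, 0.6988/0.0416667 → 16 → q; chars pq.

LF86pq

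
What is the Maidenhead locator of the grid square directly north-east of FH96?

Longitude square 9; +1 → 10, wraps to 0, carry into field.
Longitude field F = 5; +1 → 6 = G.
Latitude square 6; +1 → 7.

GH07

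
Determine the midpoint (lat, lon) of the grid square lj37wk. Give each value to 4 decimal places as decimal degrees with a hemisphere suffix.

Field L=11, J=9: +11·20° lon, +9·10° lat → SW at lon 40°, lat 0°.
Square 3, 7: +3·2° lon, +7·1° lat → SW at lon 46°, lat 7°.
Subsquare w=22, k=10: +22·0.0833333° lon, +10·0.0416667° lat → SW at lon 47.8333°, lat 7.41667°.
Cell spans 0.0833333° lon × 0.0416667° lat. Centre is SW corner plus half of each.
latitude 7.4375° N, longitude 47.8750° E.

7.4375° N, 47.8750° E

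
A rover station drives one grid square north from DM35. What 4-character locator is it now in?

Latitude square 5; +1 → 6.
The longitude characters are unchanged.

DM36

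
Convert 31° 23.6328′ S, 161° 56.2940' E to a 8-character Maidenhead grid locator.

RF08xo25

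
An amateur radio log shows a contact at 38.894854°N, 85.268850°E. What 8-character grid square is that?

Offset from 180°W / 90°S: lon 265.26885°, lat 128.89485°.
Field (20°×10°, letters A–R): 265.26885/20 → 13 → N, 128.89485/10 → 12 → M; chars NM.
Square (2°×1°, digits 0–9): 5.26885/2 → 2, 8.89485/1 → 8; chars 28.
Subsquare (5′×2.5′, letters a–x): 1.26885/0.0833333 → 15 → p, 0.89485/0.0416667 → 21 → v; chars pv.
Extended square (30″×15″, digits 0–9): 0.01885/0.00833333 → 2, 0.01985/0.00416667 → 4; chars 24.

NM28pv24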